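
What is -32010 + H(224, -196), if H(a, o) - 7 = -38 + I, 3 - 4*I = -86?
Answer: -128075/4 ≈ -32019.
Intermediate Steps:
I = 89/4 (I = ¾ - ¼*(-86) = ¾ + 43/2 = 89/4 ≈ 22.250)
H(a, o) = -35/4 (H(a, o) = 7 + (-38 + 89/4) = 7 - 63/4 = -35/4)
-32010 + H(224, -196) = -32010 - 35/4 = -128075/4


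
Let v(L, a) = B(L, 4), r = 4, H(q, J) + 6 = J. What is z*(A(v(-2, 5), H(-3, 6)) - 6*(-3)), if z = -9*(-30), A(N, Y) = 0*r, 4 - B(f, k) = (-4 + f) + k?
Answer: 4860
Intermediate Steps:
B(f, k) = 8 - f - k (B(f, k) = 4 - ((-4 + f) + k) = 4 - (-4 + f + k) = 4 + (4 - f - k) = 8 - f - k)
H(q, J) = -6 + J
v(L, a) = 4 - L (v(L, a) = 8 - L - 1*4 = 8 - L - 4 = 4 - L)
A(N, Y) = 0 (A(N, Y) = 0*4 = 0)
z = 270
z*(A(v(-2, 5), H(-3, 6)) - 6*(-3)) = 270*(0 - 6*(-3)) = 270*(0 + 18) = 270*18 = 4860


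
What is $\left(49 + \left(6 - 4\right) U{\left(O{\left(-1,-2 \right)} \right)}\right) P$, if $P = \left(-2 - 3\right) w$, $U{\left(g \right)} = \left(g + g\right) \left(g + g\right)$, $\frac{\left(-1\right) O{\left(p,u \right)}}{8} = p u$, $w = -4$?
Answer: $41940$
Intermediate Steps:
$O{\left(p,u \right)} = - 8 p u$
$U{\left(g \right)} = 4 g^{2}$ ($U{\left(g \right)} = 2 g 2 g = 4 g^{2}$)
$P = 20$ ($P = \left(-2 - 3\right) \left(-4\right) = \left(-5\right) \left(-4\right) = 20$)
$\left(49 + \left(6 - 4\right) U{\left(O{\left(-1,-2 \right)} \right)}\right) P = \left(49 + \left(6 - 4\right) 4 \left(\left(-8\right) \left(-1\right) \left(-2\right)\right)^{2}\right) 20 = \left(49 + 2 \cdot 4 \left(-16\right)^{2}\right) 20 = \left(49 + 2 \cdot 4 \cdot 256\right) 20 = \left(49 + 2 \cdot 1024\right) 20 = \left(49 + 2048\right) 20 = 2097 \cdot 20 = 41940$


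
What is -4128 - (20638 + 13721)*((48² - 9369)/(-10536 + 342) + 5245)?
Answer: -612458563479/3398 ≈ -1.8024e+8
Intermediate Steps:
-4128 - (20638 + 13721)*((48² - 9369)/(-10536 + 342) + 5245) = -4128 - 34359*((2304 - 9369)/(-10194) + 5245) = -4128 - 34359*(-7065*(-1/10194) + 5245) = -4128 - 34359*(2355/3398 + 5245) = -4128 - 34359*17824865/3398 = -4128 - 1*612444536535/3398 = -4128 - 612444536535/3398 = -612458563479/3398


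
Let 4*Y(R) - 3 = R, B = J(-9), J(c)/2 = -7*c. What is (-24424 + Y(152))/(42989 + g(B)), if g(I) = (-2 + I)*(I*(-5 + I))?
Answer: -97541/7733972 ≈ -0.012612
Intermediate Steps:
J(c) = -14*c (J(c) = 2*(-7*c) = -14*c)
B = 126 (B = -14*(-9) = 126)
Y(R) = 3/4 + R/4
g(I) = I*(-5 + I)*(-2 + I)
(-24424 + Y(152))/(42989 + g(B)) = (-24424 + (3/4 + (1/4)*152))/(42989 + 126*(10 + 126**2 - 7*126)) = (-24424 + (3/4 + 38))/(42989 + 126*(10 + 15876 - 882)) = (-24424 + 155/4)/(42989 + 126*15004) = -97541/(4*(42989 + 1890504)) = -97541/4/1933493 = -97541/4*1/1933493 = -97541/7733972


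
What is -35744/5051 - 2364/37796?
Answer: -340730197/47726899 ≈ -7.1392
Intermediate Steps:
-35744/5051 - 2364/37796 = -35744*1/5051 - 2364*1/37796 = -35744/5051 - 591/9449 = -340730197/47726899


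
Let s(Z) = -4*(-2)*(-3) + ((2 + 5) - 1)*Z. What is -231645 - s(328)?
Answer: -233589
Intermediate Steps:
s(Z) = -24 + 6*Z (s(Z) = 8*(-3) + (7 - 1)*Z = -24 + 6*Z)
-231645 - s(328) = -231645 - (-24 + 6*328) = -231645 - (-24 + 1968) = -231645 - 1*1944 = -231645 - 1944 = -233589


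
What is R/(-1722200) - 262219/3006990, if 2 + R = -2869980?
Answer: 11051910287/6998159700 ≈ 1.5793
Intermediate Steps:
R = -2869982 (R = -2 - 2869980 = -2869982)
R/(-1722200) - 262219/3006990 = -2869982/(-1722200) - 262219/3006990 = -2869982*(-1/1722200) - 262219*1/3006990 = 1434991/861100 - 7087/81270 = 11051910287/6998159700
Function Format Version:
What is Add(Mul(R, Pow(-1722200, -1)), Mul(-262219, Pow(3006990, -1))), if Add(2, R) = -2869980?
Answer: Rational(11051910287, 6998159700) ≈ 1.5793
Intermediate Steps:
R = -2869982 (R = Add(-2, -2869980) = -2869982)
Add(Mul(R, Pow(-1722200, -1)), Mul(-262219, Pow(3006990, -1))) = Add(Mul(-2869982, Pow(-1722200, -1)), Mul(-262219, Pow(3006990, -1))) = Add(Mul(-2869982, Rational(-1, 1722200)), Mul(-262219, Rational(1, 3006990))) = Add(Rational(1434991, 861100), Rational(-7087, 81270)) = Rational(11051910287, 6998159700)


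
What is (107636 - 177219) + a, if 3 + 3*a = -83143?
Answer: -291895/3 ≈ -97298.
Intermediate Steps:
a = -83146/3 (a = -1 + (1/3)*(-83143) = -1 - 83143/3 = -83146/3 ≈ -27715.)
(107636 - 177219) + a = (107636 - 177219) - 83146/3 = -69583 - 83146/3 = -291895/3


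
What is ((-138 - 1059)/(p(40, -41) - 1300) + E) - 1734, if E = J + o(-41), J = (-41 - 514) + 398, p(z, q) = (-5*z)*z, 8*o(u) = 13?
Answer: -11713327/6200 ≈ -1889.2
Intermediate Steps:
o(u) = 13/8 (o(u) = (⅛)*13 = 13/8)
p(z, q) = -5*z²
J = -157 (J = -555 + 398 = -157)
E = -1243/8 (E = -157 + 13/8 = -1243/8 ≈ -155.38)
((-138 - 1059)/(p(40, -41) - 1300) + E) - 1734 = ((-138 - 1059)/(-5*40² - 1300) - 1243/8) - 1734 = (-1197/(-5*1600 - 1300) - 1243/8) - 1734 = (-1197/(-8000 - 1300) - 1243/8) - 1734 = (-1197/(-9300) - 1243/8) - 1734 = (-1197*(-1/9300) - 1243/8) - 1734 = (399/3100 - 1243/8) - 1734 = -962527/6200 - 1734 = -11713327/6200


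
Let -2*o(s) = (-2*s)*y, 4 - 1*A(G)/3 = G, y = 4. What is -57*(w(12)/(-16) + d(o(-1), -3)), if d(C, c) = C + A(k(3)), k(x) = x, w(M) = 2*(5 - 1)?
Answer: 171/2 ≈ 85.500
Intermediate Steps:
w(M) = 8 (w(M) = 2*4 = 8)
A(G) = 12 - 3*G
o(s) = 4*s (o(s) = -(-2*s)*4/2 = -(-4)*s = 4*s)
d(C, c) = 3 + C (d(C, c) = C + (12 - 3*3) = C + (12 - 9) = C + 3 = 3 + C)
-57*(w(12)/(-16) + d(o(-1), -3)) = -57*(8/(-16) + (3 + 4*(-1))) = -57*(8*(-1/16) + (3 - 4)) = -57*(-½ - 1) = -57*(-3/2) = 171/2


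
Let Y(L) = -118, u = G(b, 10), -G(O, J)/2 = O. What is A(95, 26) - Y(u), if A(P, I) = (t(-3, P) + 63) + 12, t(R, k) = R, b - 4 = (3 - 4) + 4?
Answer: 190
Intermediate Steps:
b = 7 (b = 4 + ((3 - 4) + 4) = 4 + (-1 + 4) = 4 + 3 = 7)
G(O, J) = -2*O
u = -14 (u = -2*7 = -14)
A(P, I) = 72 (A(P, I) = (-3 + 63) + 12 = 60 + 12 = 72)
A(95, 26) - Y(u) = 72 - 1*(-118) = 72 + 118 = 190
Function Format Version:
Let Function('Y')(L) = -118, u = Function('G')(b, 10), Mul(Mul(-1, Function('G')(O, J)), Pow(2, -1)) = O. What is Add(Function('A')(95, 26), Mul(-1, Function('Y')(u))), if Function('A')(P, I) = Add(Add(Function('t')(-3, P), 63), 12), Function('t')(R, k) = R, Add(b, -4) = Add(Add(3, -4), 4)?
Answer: 190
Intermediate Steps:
b = 7 (b = Add(4, Add(Add(3, -4), 4)) = Add(4, Add(-1, 4)) = Add(4, 3) = 7)
Function('G')(O, J) = Mul(-2, O)
u = -14 (u = Mul(-2, 7) = -14)
Function('A')(P, I) = 72 (Function('A')(P, I) = Add(Add(-3, 63), 12) = Add(60, 12) = 72)
Add(Function('A')(95, 26), Mul(-1, Function('Y')(u))) = Add(72, Mul(-1, -118)) = Add(72, 118) = 190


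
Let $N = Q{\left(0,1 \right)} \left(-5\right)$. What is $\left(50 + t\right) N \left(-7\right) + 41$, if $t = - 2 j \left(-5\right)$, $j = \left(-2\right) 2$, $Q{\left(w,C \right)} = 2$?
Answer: $741$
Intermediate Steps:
$j = -4$
$N = -10$ ($N = 2 \left(-5\right) = -10$)
$t = -40$ ($t = \left(-2\right) \left(-4\right) \left(-5\right) = 8 \left(-5\right) = -40$)
$\left(50 + t\right) N \left(-7\right) + 41 = \left(50 - 40\right) \left(\left(-10\right) \left(-7\right)\right) + 41 = 10 \cdot 70 + 41 = 700 + 41 = 741$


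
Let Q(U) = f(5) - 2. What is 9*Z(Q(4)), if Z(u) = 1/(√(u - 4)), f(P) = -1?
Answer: -9*I*√7/7 ≈ -3.4017*I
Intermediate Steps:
Q(U) = -3 (Q(U) = -1 - 2 = -3)
Z(u) = (-4 + u)^(-½) (Z(u) = 1/(√(-4 + u)) = (-4 + u)^(-½))
9*Z(Q(4)) = 9/√(-4 - 3) = 9/√(-7) = 9*(-I*√7/7) = -9*I*√7/7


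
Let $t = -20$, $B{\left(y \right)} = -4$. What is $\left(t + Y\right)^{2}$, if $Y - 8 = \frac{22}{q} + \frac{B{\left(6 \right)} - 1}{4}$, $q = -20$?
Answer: $\frac{82369}{400} \approx 205.92$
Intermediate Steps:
$Y = \frac{113}{20}$ ($Y = 8 + \left(\frac{22}{-20} + \frac{-4 - 1}{4}\right) = 8 + \left(22 \left(- \frac{1}{20}\right) + \left(-4 - 1\right) \frac{1}{4}\right) = 8 - \frac{47}{20} = \frac{113}{20} \approx 5.65$)
$\left(t + Y\right)^{2} = \left(-20 + \frac{113}{20}\right)^{2} = \left(- \frac{287}{20}\right)^{2} = \frac{82369}{400}$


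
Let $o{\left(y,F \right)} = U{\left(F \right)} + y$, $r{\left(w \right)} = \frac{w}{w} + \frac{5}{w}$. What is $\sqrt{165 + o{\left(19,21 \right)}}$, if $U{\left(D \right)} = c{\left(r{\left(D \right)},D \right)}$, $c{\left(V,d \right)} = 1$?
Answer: $\sqrt{185} \approx 13.601$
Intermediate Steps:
$r{\left(w \right)} = 1 + \frac{5}{w}$
$U{\left(D \right)} = 1$
$o{\left(y,F \right)} = 1 + y$
$\sqrt{165 + o{\left(19,21 \right)}} = \sqrt{165 + \left(1 + 19\right)} = \sqrt{165 + 20} = \sqrt{185}$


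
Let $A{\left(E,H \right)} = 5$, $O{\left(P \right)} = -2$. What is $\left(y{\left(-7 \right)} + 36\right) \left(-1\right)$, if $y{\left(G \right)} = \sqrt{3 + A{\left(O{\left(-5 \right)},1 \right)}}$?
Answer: $-36 - 2 \sqrt{2} \approx -38.828$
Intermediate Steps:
$y{\left(G \right)} = 2 \sqrt{2}$ ($y{\left(G \right)} = \sqrt{3 + 5} = \sqrt{8} = 2 \sqrt{2}$)
$\left(y{\left(-7 \right)} + 36\right) \left(-1\right) = \left(2 \sqrt{2} + 36\right) \left(-1\right) = \left(36 + 2 \sqrt{2}\right) \left(-1\right) = -36 - 2 \sqrt{2}$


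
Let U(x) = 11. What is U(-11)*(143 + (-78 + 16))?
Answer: 891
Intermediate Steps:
U(-11)*(143 + (-78 + 16)) = 11*(143 + (-78 + 16)) = 11*(143 - 62) = 11*81 = 891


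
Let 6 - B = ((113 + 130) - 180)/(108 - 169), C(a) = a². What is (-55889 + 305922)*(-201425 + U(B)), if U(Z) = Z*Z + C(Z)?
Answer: -187308307183319/3721 ≈ -5.0338e+10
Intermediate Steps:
B = 429/61 (B = 6 - ((113 + 130) - 180)/(108 - 169) = 6 - (243 - 180)/(-61) = 6 - 63*(-1)/61 = 6 - 1*(-63/61) = 6 + 63/61 = 429/61 ≈ 7.0328)
U(Z) = 2*Z² (U(Z) = Z*Z + Z² = Z² + Z² = 2*Z²)
(-55889 + 305922)*(-201425 + U(B)) = (-55889 + 305922)*(-201425 + 2*(429/61)²) = 250033*(-201425 + 2*(184041/3721)) = 250033*(-201425 + 368082/3721) = 250033*(-749134343/3721) = -187308307183319/3721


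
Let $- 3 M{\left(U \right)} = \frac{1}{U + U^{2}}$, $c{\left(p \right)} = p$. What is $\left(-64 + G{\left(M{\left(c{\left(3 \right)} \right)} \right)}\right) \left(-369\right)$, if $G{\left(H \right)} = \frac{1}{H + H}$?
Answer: $30258$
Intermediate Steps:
$M{\left(U \right)} = - \frac{1}{3 \left(U + U^{2}\right)}$
$G{\left(H \right)} = \frac{1}{2 H}$
$\left(-64 + G{\left(M{\left(c{\left(3 \right)} \right)} \right)}\right) \left(-369\right) = \left(-64 + \frac{1}{2 \left(- \frac{1}{3 \cdot 3 \left(1 + 3\right)}\right)}\right) \left(-369\right) = \left(-64 + \frac{1}{2 \left(\left(- \frac{1}{3}\right) \frac{1}{3} \cdot \frac{1}{4}\right)}\right) \left(-369\right) = \left(-64 + \frac{1}{2 \left(- \frac{1}{36}\right)}\right) \left(-369\right) = \left(-64 + \frac{1}{2} \left(-36\right)\right) \left(-369\right) = \left(-64 - 18\right) \left(-369\right) = \left(-82\right) \left(-369\right) = 30258$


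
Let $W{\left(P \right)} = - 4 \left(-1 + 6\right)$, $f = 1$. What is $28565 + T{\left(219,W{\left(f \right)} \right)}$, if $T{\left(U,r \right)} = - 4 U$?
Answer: $27689$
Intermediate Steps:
$W{\left(P \right)} = -20$ ($W{\left(P \right)} = \left(-4\right) 5 = -20$)
$28565 + T{\left(219,W{\left(f \right)} \right)} = 28565 - 876 = 27689$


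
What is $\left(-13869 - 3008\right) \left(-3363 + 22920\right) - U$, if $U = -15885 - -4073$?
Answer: $-330051677$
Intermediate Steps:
$U = -11812$ ($U = -15885 + 4073 = -11812$)
$\left(-13869 - 3008\right) \left(-3363 + 22920\right) - U = \left(-13869 - 3008\right) \left(-3363 + 22920\right) - -11812 = \left(-16877\right) 19557 + 11812 = -330063489 + 11812 = -330051677$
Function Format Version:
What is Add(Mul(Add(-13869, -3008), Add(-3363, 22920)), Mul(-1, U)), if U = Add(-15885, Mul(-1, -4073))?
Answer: -330051677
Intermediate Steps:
U = -11812 (U = Add(-15885, 4073) = -11812)
Add(Mul(Add(-13869, -3008), Add(-3363, 22920)), Mul(-1, U)) = Add(Mul(Add(-13869, -3008), Add(-3363, 22920)), Mul(-1, -11812)) = Add(Mul(-16877, 19557), 11812) = Add(-330063489, 11812) = -330051677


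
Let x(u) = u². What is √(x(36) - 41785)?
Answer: I*√40489 ≈ 201.22*I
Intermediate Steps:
√(x(36) - 41785) = √(36² - 41785) = √(1296 - 41785) = √(-40489) = I*√40489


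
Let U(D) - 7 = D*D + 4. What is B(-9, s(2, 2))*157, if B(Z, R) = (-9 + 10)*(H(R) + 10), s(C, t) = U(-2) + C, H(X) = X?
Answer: 4239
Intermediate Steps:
U(D) = 11 + D² (U(D) = 7 + (D*D + 4) = 7 + (D² + 4) = 7 + (4 + D²) = 11 + D²)
s(C, t) = 15 + C (s(C, t) = (11 + (-2)²) + C = (11 + 4) + C = 15 + C)
B(Z, R) = 10 + R (B(Z, R) = (-9 + 10)*(R + 10) = 1*(10 + R) = 10 + R)
B(-9, s(2, 2))*157 = (10 + (15 + 2))*157 = (10 + 17)*157 = 27*157 = 4239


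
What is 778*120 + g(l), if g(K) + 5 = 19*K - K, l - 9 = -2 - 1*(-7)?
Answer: 93607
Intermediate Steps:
l = 14 (l = 9 + (-2 - 1*(-7)) = 9 + (-2 + 7) = 9 + 5 = 14)
g(K) = -5 + 18*K (g(K) = -5 + (19*K - K) = -5 + 18*K)
778*120 + g(l) = 778*120 + (-5 + 18*14) = 93360 + (-5 + 252) = 93360 + 247 = 93607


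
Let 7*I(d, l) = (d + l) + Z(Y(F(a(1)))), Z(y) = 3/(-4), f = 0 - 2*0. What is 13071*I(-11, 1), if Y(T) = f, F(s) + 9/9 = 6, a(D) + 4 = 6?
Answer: -562053/28 ≈ -20073.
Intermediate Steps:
a(D) = 2 (a(D) = -4 + 6 = 2)
F(s) = 5 (F(s) = -1 + 6 = 5)
f = 0 (f = 0 + 0 = 0)
Y(T) = 0
Z(y) = -3/4 (Z(y) = 3*(-1/4) = -3/4)
I(d, l) = -3/28 + d/7 + l/7 (I(d, l) = ((d + l) - 3/4)/7 = (-3/4 + d + l)/7 = -3/28 + d/7 + l/7)
13071*I(-11, 1) = 13071*(-3/28 + (1/7)*(-11) + (1/7)*1) = 13071*(-3/28 - 11/7 + 1/7) = 13071*(-43/28) = -562053/28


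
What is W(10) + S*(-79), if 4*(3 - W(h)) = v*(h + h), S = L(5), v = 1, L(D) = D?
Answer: -397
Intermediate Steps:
S = 5
W(h) = 3 - h/2 (W(h) = 3 - (h + h)/4 = 3 - 2*h/4 = 3 - h/2)
W(10) + S*(-79) = (3 - ½*10) + 5*(-79) = (3 - 5) - 395 = -2 - 395 = -397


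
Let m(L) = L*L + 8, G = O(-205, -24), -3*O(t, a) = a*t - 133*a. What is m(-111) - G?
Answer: 15033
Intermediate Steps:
O(t, a) = 133*a/3 - a*t/3 (O(t, a) = -(a*t - 133*a)/3 = -(-133*a + a*t)/3 = 133*a/3 - a*t/3)
G = -2704 (G = (1/3)*(-24)*(133 - 1*(-205)) = (1/3)*(-24)*(133 + 205) = (1/3)*(-24)*338 = -2704)
m(L) = 8 + L**2 (m(L) = L**2 + 8 = 8 + L**2)
m(-111) - G = (8 + (-111)**2) - 1*(-2704) = (8 + 12321) + 2704 = 12329 + 2704 = 15033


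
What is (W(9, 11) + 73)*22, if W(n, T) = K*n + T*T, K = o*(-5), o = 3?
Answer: 1298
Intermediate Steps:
K = -15 (K = 3*(-5) = -15)
W(n, T) = T² - 15*n (W(n, T) = -15*n + T*T = -15*n + T² = T² - 15*n)
(W(9, 11) + 73)*22 = ((11² - 15*9) + 73)*22 = ((121 - 135) + 73)*22 = (-14 + 73)*22 = 59*22 = 1298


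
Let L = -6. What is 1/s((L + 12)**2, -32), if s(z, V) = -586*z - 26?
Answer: -1/21122 ≈ -4.7344e-5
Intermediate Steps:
s(z, V) = -26 - 586*z
1/s((L + 12)**2, -32) = 1/(-26 - 586*(-6 + 12)**2) = 1/(-26 - 586*6**2) = 1/(-26 - 586*36) = 1/(-26 - 21096) = 1/(-21122) = -1/21122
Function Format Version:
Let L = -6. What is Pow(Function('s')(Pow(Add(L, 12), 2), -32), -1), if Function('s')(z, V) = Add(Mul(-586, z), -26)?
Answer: Rational(-1, 21122) ≈ -4.7344e-5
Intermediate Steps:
Function('s')(z, V) = Add(-26, Mul(-586, z))
Pow(Function('s')(Pow(Add(L, 12), 2), -32), -1) = Pow(Add(-26, Mul(-586, Pow(Add(-6, 12), 2))), -1) = Pow(Add(-26, Mul(-586, Pow(6, 2))), -1) = Pow(Add(-26, Mul(-586, 36)), -1) = Pow(Add(-26, -21096), -1) = Pow(-21122, -1) = Rational(-1, 21122)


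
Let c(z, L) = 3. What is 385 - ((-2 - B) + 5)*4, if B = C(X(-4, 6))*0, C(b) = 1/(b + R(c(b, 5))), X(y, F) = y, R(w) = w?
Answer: 373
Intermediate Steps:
C(b) = 1/(3 + b) (C(b) = 1/(b + 3) = 1/(3 + b))
B = 0 (B = 0/(3 - 4) = 0/(-1) = -1*0 = 0)
385 - ((-2 - B) + 5)*4 = 385 - ((-2 - 1*0) + 5)*4 = 385 - ((-2 + 0) + 5)*4 = 385 - (-2 + 5)*4 = 385 - 3*4 = 385 - 1*12 = 385 - 12 = 373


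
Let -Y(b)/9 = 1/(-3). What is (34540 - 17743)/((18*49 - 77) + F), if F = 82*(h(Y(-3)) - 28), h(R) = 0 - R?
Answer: -5599/579 ≈ -9.6701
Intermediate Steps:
Y(b) = 3 (Y(b) = -9/(-3) = -9*(-⅓) = 3)
h(R) = -R
F = -2542 (F = 82*(-1*3 - 28) = 82*(-3 - 28) = 82*(-31) = -2542)
(34540 - 17743)/((18*49 - 77) + F) = (34540 - 17743)/((18*49 - 77) - 2542) = 16797/((882 - 77) - 2542) = 16797/(805 - 2542) = 16797/(-1737) = 16797*(-1/1737) = -5599/579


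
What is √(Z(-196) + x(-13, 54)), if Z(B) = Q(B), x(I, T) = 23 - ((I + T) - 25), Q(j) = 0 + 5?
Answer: 2*√3 ≈ 3.4641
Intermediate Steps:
Q(j) = 5
x(I, T) = 48 - I - T (x(I, T) = 23 - (-25 + I + T) = 23 + (25 - I - T) = 48 - I - T)
Z(B) = 5
√(Z(-196) + x(-13, 54)) = √(5 + (48 - 1*(-13) - 1*54)) = √(5 + (48 + 13 - 54)) = √(5 + 7) = √12 = 2*√3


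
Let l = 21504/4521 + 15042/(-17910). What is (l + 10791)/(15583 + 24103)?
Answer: 24279899438/89261651985 ≈ 0.27201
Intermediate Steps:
l = 17618431/4498395 (l = 21504*(1/4521) + 15042*(-1/17910) = 7168/1507 - 2507/2985 = 17618431/4498395 ≈ 3.9166)
(l + 10791)/(15583 + 24103) = (17618431/4498395 + 10791)/(15583 + 24103) = (48559798876/4498395)/39686 = (48559798876/4498395)*(1/39686) = 24279899438/89261651985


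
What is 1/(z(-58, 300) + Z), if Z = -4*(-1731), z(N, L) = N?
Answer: 1/6866 ≈ 0.00014565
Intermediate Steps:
Z = 6924
1/(z(-58, 300) + Z) = 1/(-58 + 6924) = 1/6866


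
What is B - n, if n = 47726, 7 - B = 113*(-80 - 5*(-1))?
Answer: -39244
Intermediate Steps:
B = 8482 (B = 7 - 113*(-80 - 5*(-1)) = 7 - 113*(-80 + 5) = 7 - 113*(-75) = 7 - 1*(-8475) = 7 + 8475 = 8482)
B - n = 8482 - 1*47726 = 8482 - 47726 = -39244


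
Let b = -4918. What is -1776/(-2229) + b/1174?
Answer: -1479533/436141 ≈ -3.3923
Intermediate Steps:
-1776/(-2229) + b/1174 = -1776/(-2229) - 4918/1174 = -1776*(-1/2229) - 4918*1/1174 = 592/743 - 2459/587 = -1479533/436141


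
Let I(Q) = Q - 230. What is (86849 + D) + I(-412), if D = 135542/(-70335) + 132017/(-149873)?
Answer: 908705754341324/10541317455 ≈ 86204.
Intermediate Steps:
I(Q) = -230 + Q
D = -29599501861/10541317455 (D = 135542*(-1/70335) + 132017*(-1/149873) = -135542/70335 - 132017/149873 = -29599501861/10541317455 ≈ -2.8079)
(86849 + D) + I(-412) = (86849 - 29599501861/10541317455) + (-230 - 412) = 915473280147434/10541317455 - 642 = 908705754341324/10541317455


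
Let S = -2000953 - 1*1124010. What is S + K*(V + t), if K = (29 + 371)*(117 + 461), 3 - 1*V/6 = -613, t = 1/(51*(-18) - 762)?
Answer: 17879192087/21 ≈ 8.5139e+8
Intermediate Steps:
t = -1/1680 (t = 1/(-918 - 762) = 1/(-1680) = -1/1680 ≈ -0.00059524)
V = 3696 (V = 18 - 6*(-613) = 18 + 3678 = 3696)
S = -3124963 (S = -2000953 - 1124010 = -3124963)
K = 231200 (K = 400*578 = 231200)
S + K*(V + t) = -3124963 + 231200*(3696 - 1/1680) = -3124963 + 231200*(6209279/1680) = -3124963 + 17944816310/21 = 17879192087/21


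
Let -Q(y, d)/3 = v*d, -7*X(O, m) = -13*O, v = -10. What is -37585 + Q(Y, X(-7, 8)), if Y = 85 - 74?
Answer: -37975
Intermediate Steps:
Y = 11
X(O, m) = 13*O/7 (X(O, m) = -(-13)*O/7 = 13*O/7)
Q(y, d) = 30*d (Q(y, d) = -(-30)*d = 30*d)
-37585 + Q(Y, X(-7, 8)) = -37585 + 30*((13/7)*(-7)) = -37585 + 30*(-13) = -37585 - 390 = -37975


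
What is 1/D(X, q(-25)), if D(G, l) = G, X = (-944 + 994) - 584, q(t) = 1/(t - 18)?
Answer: -1/534 ≈ -0.0018727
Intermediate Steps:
q(t) = 1/(-18 + t)
X = -534 (X = 50 - 584 = -534)
1/D(X, q(-25)) = 1/(-534) = -1/534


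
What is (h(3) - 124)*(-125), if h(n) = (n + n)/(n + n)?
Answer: 15375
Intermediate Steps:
h(n) = 1 (h(n) = (2*n)/((2*n)) = (2*n)*(1/(2*n)) = 1)
(h(3) - 124)*(-125) = (1 - 124)*(-125) = -123*(-125) = 15375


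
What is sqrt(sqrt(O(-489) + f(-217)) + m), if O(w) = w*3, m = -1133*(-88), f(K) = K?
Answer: sqrt(99704 + 2*I*sqrt(421)) ≈ 315.76 + 0.065*I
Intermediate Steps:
m = 99704
O(w) = 3*w
sqrt(sqrt(O(-489) + f(-217)) + m) = sqrt(sqrt(3*(-489) - 217) + 99704) = sqrt(sqrt(-1467 - 217) + 99704) = sqrt(sqrt(-1684) + 99704) = sqrt(2*I*sqrt(421) + 99704) = sqrt(99704 + 2*I*sqrt(421))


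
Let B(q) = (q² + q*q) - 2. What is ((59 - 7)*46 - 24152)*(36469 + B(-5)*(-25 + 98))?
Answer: -869812480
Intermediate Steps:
B(q) = -2 + 2*q² (B(q) = (q² + q²) - 2 = 2*q² - 2 = -2 + 2*q²)
((59 - 7)*46 - 24152)*(36469 + B(-5)*(-25 + 98)) = ((59 - 7)*46 - 24152)*(36469 + (-2 + 2*(-5)²)*(-25 + 98)) = (52*46 - 24152)*(36469 + (-2 + 2*25)*73) = (2392 - 24152)*(36469 + (-2 + 50)*73) = -21760*(36469 + 48*73) = -21760*(36469 + 3504) = -21760*39973 = -869812480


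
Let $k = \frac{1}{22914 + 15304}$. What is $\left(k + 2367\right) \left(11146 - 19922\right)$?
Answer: $- \frac{396947286716}{19109} \approx -2.0773 \cdot 10^{7}$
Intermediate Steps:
$k = \frac{1}{38218} \approx 2.6166 \cdot 10^{-5}$
$\left(k + 2367\right) \left(11146 - 19922\right) = \left(\frac{1}{38218} + 2367\right) \left(11146 - 19922\right) = \frac{90462007}{38218} \left(-8776\right) = - \frac{396947286716}{19109}$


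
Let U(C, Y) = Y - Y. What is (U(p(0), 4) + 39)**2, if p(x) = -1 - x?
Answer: 1521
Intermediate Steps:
U(C, Y) = 0
(U(p(0), 4) + 39)**2 = (0 + 39)**2 = 39**2 = 1521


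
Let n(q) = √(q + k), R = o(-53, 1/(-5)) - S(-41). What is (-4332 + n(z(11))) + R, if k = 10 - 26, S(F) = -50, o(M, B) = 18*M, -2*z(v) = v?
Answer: -5236 + I*√86/2 ≈ -5236.0 + 4.6368*I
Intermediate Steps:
z(v) = -v/2
R = -904 (R = 18*(-53) - 1*(-50) = -954 + 50 = -904)
k = -16
n(q) = √(-16 + q) (n(q) = √(q - 16) = √(-16 + q))
(-4332 + n(z(11))) + R = (-4332 + √(-16 - ½*11)) - 904 = (-4332 + √(-16 - 11/2)) - 904 = (-4332 + √(-43/2)) - 904 = (-4332 + I*√86/2) - 904 = -5236 + I*√86/2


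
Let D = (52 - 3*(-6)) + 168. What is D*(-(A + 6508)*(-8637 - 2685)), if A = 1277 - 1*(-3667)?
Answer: 30858971472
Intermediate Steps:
A = 4944 (A = 1277 + 3667 = 4944)
D = 238 (D = (52 + 18) + 168 = 70 + 168 = 238)
D*(-(A + 6508)*(-8637 - 2685)) = 238*(-(4944 + 6508)*(-8637 - 2685)) = 238*(-11452*(-11322)) = 238*(-1*(-129659544)) = 238*129659544 = 30858971472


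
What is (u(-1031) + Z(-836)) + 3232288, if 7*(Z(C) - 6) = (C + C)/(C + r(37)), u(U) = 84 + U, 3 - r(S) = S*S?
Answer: 24903992165/7707 ≈ 3.2313e+6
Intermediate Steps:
r(S) = 3 - S² (r(S) = 3 - S*S = 3 - S²)
Z(C) = 6 + 2*C/(7*(-1366 + C)) (Z(C) = 6 + ((C + C)/(C + (3 - 1*37²)))/7 = 6 + ((2*C)/(C + (3 - 1*1369)))/7 = 6 + ((2*C)/(C + (3 - 1369)))/7 = 6 + ((2*C)/(C - 1366))/7 = 6 + ((2*C)/(-1366 + C))/7 = 6 + (2*C/(-1366 + C))/7 = 6 + 2*C/(7*(-1366 + C)))
(u(-1031) + Z(-836)) + 3232288 = ((84 - 1031) + 4*(-14343 + 11*(-836))/(7*(-1366 - 836))) + 3232288 = (-947 + (4/7)*(-14343 - 9196)/(-2202)) + 3232288 = (-947 + (4/7)*(-1/2202)*(-23539)) + 3232288 = (-947 + 47078/7707) + 3232288 = -7251451/7707 + 3232288 = 24903992165/7707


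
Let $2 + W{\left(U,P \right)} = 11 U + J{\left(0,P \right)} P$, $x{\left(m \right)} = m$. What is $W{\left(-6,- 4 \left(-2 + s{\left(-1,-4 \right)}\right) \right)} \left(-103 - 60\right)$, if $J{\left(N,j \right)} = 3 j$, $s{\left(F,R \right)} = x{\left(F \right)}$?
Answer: $-59332$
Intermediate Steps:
$s{\left(F,R \right)} = F$
$W{\left(U,P \right)} = -2 + 3 P^{2} + 11 U$ ($W{\left(U,P \right)} = -2 + \left(11 U + 3 P P\right) = -2 + \left(11 U + 3 P^{2}\right) = -2 + \left(3 P^{2} + 11 U\right) = -2 + 3 P^{2} + 11 U$)
$W{\left(-6,- 4 \left(-2 + s{\left(-1,-4 \right)}\right) \right)} \left(-103 - 60\right) = \left(-2 + 3 \left(- 4 \left(-2 - 1\right)\right)^{2} + 11 \left(-6\right)\right) \left(-103 - 60\right) = \left(-2 + 3 \left(\left(-4\right) \left(-3\right)\right)^{2} - 66\right) \left(-163\right) = \left(-2 + 3 \cdot 12^{2} - 66\right) \left(-163\right) = \left(-2 + 3 \cdot 144 - 66\right) \left(-163\right) = \left(-2 + 432 - 66\right) \left(-163\right) = 364 \left(-163\right) = -59332$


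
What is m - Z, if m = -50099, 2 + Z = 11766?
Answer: -61863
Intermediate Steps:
Z = 11764 (Z = -2 + 11766 = 11764)
m - Z = -50099 - 1*11764 = -50099 - 11764 = -61863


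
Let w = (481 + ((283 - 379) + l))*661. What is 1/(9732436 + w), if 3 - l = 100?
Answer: 1/9922804 ≈ 1.0078e-7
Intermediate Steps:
l = -97 (l = 3 - 1*100 = 3 - 100 = -97)
w = 190368 (w = (481 + ((283 - 379) - 97))*661 = (481 + (-96 - 97))*661 = (481 - 193)*661 = 288*661 = 190368)
1/(9732436 + w) = 1/(9732436 + 190368) = 1/9922804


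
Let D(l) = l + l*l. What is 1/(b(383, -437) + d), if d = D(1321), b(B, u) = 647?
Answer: 1/1747009 ≈ 5.7241e-7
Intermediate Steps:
D(l) = l + l**2
d = 1746362 (d = 1321*(1 + 1321) = 1321*1322 = 1746362)
1/(b(383, -437) + d) = 1/(647 + 1746362) = 1/1747009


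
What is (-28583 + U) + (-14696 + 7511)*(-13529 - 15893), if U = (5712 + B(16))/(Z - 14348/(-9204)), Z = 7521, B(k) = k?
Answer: 114333231031432/540919 ≈ 2.1137e+8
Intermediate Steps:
U = 411879/540919 (U = (5712 + 16)/(7521 - 14348/(-9204)) = 5728/(7521 - 14348*(-1/9204)) = 5728/(7521 + 3587/2301) = 5728/(17309408/2301) = 5728*(2301/17309408) = 411879/540919 ≈ 0.76144)
(-28583 + U) + (-14696 + 7511)*(-13529 - 15893) = (-28583 + 411879/540919) + (-14696 + 7511)*(-13529 - 15893) = -15460675898/540919 - 7185*(-29422) = -15460675898/540919 + 211397070 = 114333231031432/540919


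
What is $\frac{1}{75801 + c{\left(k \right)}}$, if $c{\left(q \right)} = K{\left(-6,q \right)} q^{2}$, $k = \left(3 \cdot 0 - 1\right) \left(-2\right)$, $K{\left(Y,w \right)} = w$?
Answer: $\frac{1}{75809} \approx 1.3191 \cdot 10^{-5}$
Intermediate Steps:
$k = 2$ ($k = \left(0 - 1\right) \left(-2\right) = \left(-1\right) \left(-2\right) = 2$)
$c{\left(q \right)} = q^{3}$ ($c{\left(q \right)} = q q^{2} = q^{3}$)
$\frac{1}{75801 + c{\left(k \right)}} = \frac{1}{75801 + 2^{3}} = \frac{1}{75801 + 8} = \frac{1}{75809}$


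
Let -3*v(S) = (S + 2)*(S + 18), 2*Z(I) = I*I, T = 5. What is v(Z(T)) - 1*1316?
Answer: -17561/12 ≈ -1463.4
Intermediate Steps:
Z(I) = I**2/2 (Z(I) = (I*I)/2 = I**2/2)
v(S) = -(2 + S)*(18 + S)/3 (v(S) = -(S + 2)*(S + 18)/3 = -(2 + S)*(18 + S)/3)
v(Z(T)) - 1*1316 = (-12 - 10*5**2/3 - ((1/2)*5**2)**2/3) - 1*1316 = (-12 - 10*25/3 - ((1/2)*25)**2/3) - 1316 = (-12 - 20/3*25/2 - (25/2)**2/3) - 1316 = (-12 - 250/3 - 1/3*625/4) - 1316 = (-12 - 250/3 - 625/12) - 1316 = -1769/12 - 1316 = -17561/12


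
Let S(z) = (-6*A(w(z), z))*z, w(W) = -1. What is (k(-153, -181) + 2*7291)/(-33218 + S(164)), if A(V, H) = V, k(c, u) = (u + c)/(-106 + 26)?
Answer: -583447/1289360 ≈ -0.45251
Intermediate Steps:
k(c, u) = -c/80 - u/80 (k(c, u) = (c + u)/(-80) = (c + u)*(-1/80) = -c/80 - u/80)
S(z) = 6*z (S(z) = (-6*(-1))*z = 6*z)
(k(-153, -181) + 2*7291)/(-33218 + S(164)) = ((-1/80*(-153) - 1/80*(-181)) + 2*7291)/(-33218 + 6*164) = ((153/80 + 181/80) + 14582)/(-33218 + 984) = (167/40 + 14582)/(-32234) = (583447/40)*(-1/32234) = -583447/1289360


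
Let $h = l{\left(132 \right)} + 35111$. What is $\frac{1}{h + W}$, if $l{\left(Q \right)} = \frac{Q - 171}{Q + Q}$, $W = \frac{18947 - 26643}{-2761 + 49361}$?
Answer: $\frac{512600}{17997738219} \approx 2.8481 \cdot 10^{-5}$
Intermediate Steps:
$W = - \frac{962}{5825}$ ($W = - \frac{7696}{46600} = \left(-7696\right) \frac{1}{46600} = - \frac{962}{5825} \approx -0.16515$)
$l{\left(Q \right)} = \frac{-171 + Q}{2 Q}$
$h = \frac{3089755}{88}$ ($h = \frac{-171 + 132}{2 \cdot 132} + 35111 = \frac{1}{2} \cdot \frac{1}{132} \left(-39\right) + 35111 = - \frac{13}{88} + 35111 = \frac{3089755}{88} \approx 35111.0$)
$\frac{1}{h + W} = \frac{1}{\frac{3089755}{88} - \frac{962}{5825}} = \frac{1}{\frac{17997738219}{512600}} = \frac{512600}{17997738219}$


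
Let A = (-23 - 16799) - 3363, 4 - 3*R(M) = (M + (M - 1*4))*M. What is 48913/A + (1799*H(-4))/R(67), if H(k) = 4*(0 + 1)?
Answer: -143598393/29288435 ≈ -4.9029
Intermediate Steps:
H(k) = 4 (H(k) = 4*1 = 4)
R(M) = 4/3 - M*(-4 + 2*M)/3 (R(M) = 4/3 - (M + (M - 1*4))*M/3 = 4/3 - (M + (M - 4))*M/3 = 4/3 - (M + (-4 + M))*M/3 = 4/3 - (-4 + 2*M)*M/3 = 4/3 - M*(-4 + 2*M)/3)
A = -20185 (A = -16822 - 3363 = -20185)
48913/A + (1799*H(-4))/R(67) = 48913/(-20185) + (1799*4)/(4/3 - 2/3*67**2 + (4/3)*67) = 48913*(-1/20185) + 7196/(4/3 - 2/3*4489 + 268/3) = -48913/20185 + 7196/(4/3 - 8978/3 + 268/3) = -48913/20185 + 7196/(-2902) = -48913/20185 + 7196*(-1/2902) = -48913/20185 - 3598/1451 = -143598393/29288435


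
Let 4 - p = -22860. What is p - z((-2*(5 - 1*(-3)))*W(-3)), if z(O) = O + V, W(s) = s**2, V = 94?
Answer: 22914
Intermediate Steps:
p = 22864 (p = 4 - 1*(-22860) = 4 + 22860 = 22864)
z(O) = 94 + O (z(O) = O + 94 = 94 + O)
p - z((-2*(5 - 1*(-3)))*W(-3)) = 22864 - (94 - 2*(5 - 1*(-3))*(-3)**2) = 22864 - (94 - 2*(5 + 3)*9) = 22864 - (94 - 2*8*9) = 22864 - (94 - 16*9) = 22864 - (94 - 144) = 22864 - 1*(-50) = 22864 + 50 = 22914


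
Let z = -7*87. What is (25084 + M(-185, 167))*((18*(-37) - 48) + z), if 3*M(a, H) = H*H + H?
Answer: -45558828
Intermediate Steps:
z = -609
M(a, H) = H/3 + H²/3 (M(a, H) = (H*H + H)/3 = (H² + H)/3 = (H + H²)/3 = H/3 + H²/3)
(25084 + M(-185, 167))*((18*(-37) - 48) + z) = (25084 + (⅓)*167*(1 + 167))*((18*(-37) - 48) - 609) = (25084 + (⅓)*167*168)*((-666 - 48) - 609) = (25084 + 9352)*(-714 - 609) = 34436*(-1323) = -45558828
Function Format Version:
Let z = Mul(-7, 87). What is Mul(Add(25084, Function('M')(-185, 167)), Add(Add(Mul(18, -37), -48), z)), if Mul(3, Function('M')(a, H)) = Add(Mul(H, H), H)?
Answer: -45558828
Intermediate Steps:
z = -609
Function('M')(a, H) = Add(Mul(Rational(1, 3), H), Mul(Rational(1, 3), Pow(H, 2))) (Function('M')(a, H) = Mul(Rational(1, 3), Add(Mul(H, H), H)) = Mul(Rational(1, 3), Add(Pow(H, 2), H)) = Mul(Rational(1, 3), Add(H, Pow(H, 2))) = Add(Mul(Rational(1, 3), H), Mul(Rational(1, 3), Pow(H, 2))))
Mul(Add(25084, Function('M')(-185, 167)), Add(Add(Mul(18, -37), -48), z)) = Mul(Add(25084, Mul(Rational(1, 3), 167, Add(1, 167))), Add(Add(Mul(18, -37), -48), -609)) = Mul(Add(25084, Mul(Rational(1, 3), 167, 168)), Add(Add(-666, -48), -609)) = Mul(Add(25084, 9352), Add(-714, -609)) = Mul(34436, -1323) = -45558828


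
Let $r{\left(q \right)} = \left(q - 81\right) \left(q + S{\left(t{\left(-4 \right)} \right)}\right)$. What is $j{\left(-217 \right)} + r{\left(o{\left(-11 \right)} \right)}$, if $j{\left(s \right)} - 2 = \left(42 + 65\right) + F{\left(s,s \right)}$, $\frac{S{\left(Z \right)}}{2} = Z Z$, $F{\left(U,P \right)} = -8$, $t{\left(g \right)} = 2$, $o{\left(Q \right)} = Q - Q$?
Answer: $-547$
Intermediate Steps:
$o{\left(Q \right)} = 0$
$S{\left(Z \right)} = 2 Z^{2}$ ($S{\left(Z \right)} = 2 Z Z = 2 Z^{2}$)
$j{\left(s \right)} = 101$ ($j{\left(s \right)} = 2 + \left(\left(42 + 65\right) - 8\right) = 2 + \left(107 - 8\right) = 2 + 99 = 101$)
$r{\left(q \right)} = \left(-81 + q\right) \left(8 + q\right)$ ($r{\left(q \right)} = \left(q - 81\right) \left(q + 2 \cdot 2^{2}\right) = \left(-81 + q\right) \left(q + 2 \cdot 4\right) = \left(-81 + q\right) \left(q + 8\right) = \left(-81 + q\right) \left(8 + q\right)$)
$j{\left(-217 \right)} + r{\left(o{\left(-11 \right)} \right)} = 101 - \left(648 - 0^{2}\right) = 101 + \left(-648 + 0 + 0\right) = 101 - 648 = -547$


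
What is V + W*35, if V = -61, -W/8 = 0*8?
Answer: -61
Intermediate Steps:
W = 0 (W = -0*8 = -8*0 = 0)
V + W*35 = -61 + 0*35 = -61 + 0 = -61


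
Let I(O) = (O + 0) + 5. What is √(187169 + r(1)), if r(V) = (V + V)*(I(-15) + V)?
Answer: √187151 ≈ 432.61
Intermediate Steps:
I(O) = 5 + O (I(O) = O + 5 = 5 + O)
r(V) = 2*V*(-10 + V) (r(V) = (V + V)*((5 - 15) + V) = (2*V)*(-10 + V) = 2*V*(-10 + V))
√(187169 + r(1)) = √(187169 + 2*1*(-10 + 1)) = √(187169 + 2*1*(-9)) = √(187169 - 18) = √187151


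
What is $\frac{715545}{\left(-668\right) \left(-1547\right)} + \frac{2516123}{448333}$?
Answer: $\frac{2920953880193}{463305528868} \approx 6.3046$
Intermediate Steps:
$\frac{715545}{\left(-668\right) \left(-1547\right)} + \frac{2516123}{448333} = \frac{715545}{1033396} + 2516123 \cdot \frac{1}{448333} = 715545 \cdot \frac{1}{1033396} + \frac{2516123}{448333} = \frac{715545}{1033396} + \frac{2516123}{448333} = \frac{2920953880193}{463305528868}$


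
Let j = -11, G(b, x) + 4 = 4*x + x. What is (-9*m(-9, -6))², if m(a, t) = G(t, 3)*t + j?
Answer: 480249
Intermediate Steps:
G(b, x) = -4 + 5*x (G(b, x) = -4 + (4*x + x) = -4 + 5*x)
m(a, t) = -11 + 11*t (m(a, t) = (-4 + 5*3)*t - 11 = (-4 + 15)*t - 11 = 11*t - 11 = -11 + 11*t)
(-9*m(-9, -6))² = (-9*(-11 + 11*(-6)))² = (-9*(-11 - 66))² = (-9*(-77))² = 693² = 480249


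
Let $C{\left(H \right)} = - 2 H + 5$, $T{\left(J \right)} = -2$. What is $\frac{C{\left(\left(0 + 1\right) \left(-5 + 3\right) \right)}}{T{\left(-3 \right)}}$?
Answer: $- \frac{9}{2} \approx -4.5$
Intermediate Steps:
$C{\left(H \right)} = 5 - 2 H$
$\frac{C{\left(\left(0 + 1\right) \left(-5 + 3\right) \right)}}{T{\left(-3 \right)}} = \frac{5 - 2 \left(0 + 1\right) \left(-5 + 3\right)}{-2} = - \frac{5 - 2 \cdot 1 \left(-2\right)}{2} = - \frac{5 - -4}{2} = - \frac{5 + 4}{2} = \left(- \frac{1}{2}\right) 9 = - \frac{9}{2}$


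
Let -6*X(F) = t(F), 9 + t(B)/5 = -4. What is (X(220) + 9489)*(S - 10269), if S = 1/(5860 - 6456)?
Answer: -348852404675/3576 ≈ -9.7554e+7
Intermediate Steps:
t(B) = -65 (t(B) = -45 + 5*(-4) = -45 - 20 = -65)
X(F) = 65/6 (X(F) = -⅙*(-65) = 65/6)
S = -1/596 (S = 1/(-596) = -1/596 ≈ -0.0016779)
(X(220) + 9489)*(S - 10269) = (65/6 + 9489)*(-1/596 - 10269) = (56999/6)*(-6120325/596) = -348852404675/3576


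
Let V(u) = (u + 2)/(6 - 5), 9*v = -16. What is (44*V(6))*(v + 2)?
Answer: 704/9 ≈ 78.222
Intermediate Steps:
v = -16/9 (v = (⅑)*(-16) = -16/9 ≈ -1.7778)
V(u) = 2 + u (V(u) = (2 + u)/1 = (2 + u)*1 = 2 + u)
(44*V(6))*(v + 2) = (44*(2 + 6))*(-16/9 + 2) = (44*8)*(2/9) = 352*(2/9) = 704/9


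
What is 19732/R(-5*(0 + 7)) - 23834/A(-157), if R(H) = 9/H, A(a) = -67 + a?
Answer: -77242187/1008 ≈ -76629.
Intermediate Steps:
19732/R(-5*(0 + 7)) - 23834/A(-157) = 19732/((9/((-5*(0 + 7))))) - 23834/(-67 - 157) = 19732/((9/((-5*7)))) - 23834/(-224) = 19732/((9/(-35))) - 23834*(-1/224) = 19732/((9*(-1/35))) + 11917/112 = 19732/(-9/35) + 11917/112 = 19732*(-35/9) + 11917/112 = -690620/9 + 11917/112 = -77242187/1008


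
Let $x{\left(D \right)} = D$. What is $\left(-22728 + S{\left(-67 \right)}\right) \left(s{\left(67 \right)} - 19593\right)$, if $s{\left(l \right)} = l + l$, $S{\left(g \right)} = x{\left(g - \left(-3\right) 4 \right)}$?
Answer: $443334397$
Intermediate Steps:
$S{\left(g \right)} = 12 + g$ ($S{\left(g \right)} = g - \left(-3\right) 4 = g - -12 = g + 12 = 12 + g$)
$s{\left(l \right)} = 2 l$
$\left(-22728 + S{\left(-67 \right)}\right) \left(s{\left(67 \right)} - 19593\right) = \left(-22728 + \left(12 - 67\right)\right) \left(2 \cdot 67 - 19593\right) = \left(-22728 - 55\right) \left(134 - 19593\right) = \left(-22783\right) \left(-19459\right) = 443334397$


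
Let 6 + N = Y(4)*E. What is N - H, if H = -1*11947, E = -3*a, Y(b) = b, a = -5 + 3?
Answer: 11965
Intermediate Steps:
a = -2
E = 6 (E = -3*(-2) = 6)
N = 18 (N = -6 + 4*6 = -6 + 24 = 18)
H = -11947
N - H = 18 - 1*(-11947) = 18 + 11947 = 11965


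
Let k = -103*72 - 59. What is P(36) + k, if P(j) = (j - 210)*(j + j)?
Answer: -20003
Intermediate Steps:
P(j) = 2*j*(-210 + j) (P(j) = (-210 + j)*(2*j) = 2*j*(-210 + j))
k = -7475 (k = -7416 - 59 = -7475)
P(36) + k = 2*36*(-210 + 36) - 7475 = 2*36*(-174) - 7475 = -12528 - 7475 = -20003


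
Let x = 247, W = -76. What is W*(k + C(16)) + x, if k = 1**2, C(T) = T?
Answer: -1045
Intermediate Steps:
k = 1
W*(k + C(16)) + x = -76*(1 + 16) + 247 = -76*17 + 247 = -1292 + 247 = -1045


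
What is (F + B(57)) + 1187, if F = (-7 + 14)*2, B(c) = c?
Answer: 1258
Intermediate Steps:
F = 14 (F = 7*2 = 14)
(F + B(57)) + 1187 = (14 + 57) + 1187 = 71 + 1187 = 1258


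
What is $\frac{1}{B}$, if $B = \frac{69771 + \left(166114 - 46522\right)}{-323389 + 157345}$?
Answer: $- \frac{55348}{63121} \approx -0.87686$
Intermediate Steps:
$B = - \frac{63121}{55348}$ ($B = \frac{69771 + \left(166114 - 46522\right)}{-166044} = \left(69771 + 119592\right) \left(- \frac{1}{166044}\right) = 189363 \left(- \frac{1}{166044}\right) = - \frac{63121}{55348} \approx -1.1404$)
$\frac{1}{B} = \frac{1}{- \frac{63121}{55348}} = - \frac{55348}{63121}$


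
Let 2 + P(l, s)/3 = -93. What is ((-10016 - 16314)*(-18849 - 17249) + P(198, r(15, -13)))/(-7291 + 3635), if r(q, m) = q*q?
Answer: -950460055/3656 ≈ -2.5997e+5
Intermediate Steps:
r(q, m) = q²
P(l, s) = -285 (P(l, s) = -6 + 3*(-93) = -6 - 279 = -285)
((-10016 - 16314)*(-18849 - 17249) + P(198, r(15, -13)))/(-7291 + 3635) = ((-10016 - 16314)*(-18849 - 17249) - 285)/(-7291 + 3635) = (-26330*(-36098) - 285)/(-3656) = (950460340 - 285)*(-1/3656) = 950460055*(-1/3656) = -950460055/3656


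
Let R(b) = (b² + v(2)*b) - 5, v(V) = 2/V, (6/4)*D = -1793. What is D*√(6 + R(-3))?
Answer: -3586*√7/3 ≈ -3162.6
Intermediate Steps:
D = -3586/3 (D = (⅔)*(-1793) = -3586/3 ≈ -1195.3)
R(b) = -5 + b + b² (R(b) = (b² + (2/2)*b) - 5 = (b² + (2*(½))*b) - 5 = (b² + 1*b) - 5 = (b² + b) - 5 = (b + b²) - 5 = -5 + b + b²)
D*√(6 + R(-3)) = -3586*√(6 + (-5 - 3 + (-3)²))/3 = -3586*√(6 + (-5 - 3 + 9))/3 = -3586*√(6 + 1)/3 = -3586*√7/3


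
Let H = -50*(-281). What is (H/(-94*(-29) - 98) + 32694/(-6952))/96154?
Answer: 1469471/219589966728 ≈ 6.6919e-6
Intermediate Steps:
H = 14050
(H/(-94*(-29) - 98) + 32694/(-6952))/96154 = (14050/(-94*(-29) - 98) + 32694/(-6952))/96154 = (14050/(2726 - 98) + 32694*(-1/6952))*(1/96154) = (14050/2628 - 16347/3476)*(1/96154) = (14050*(1/2628) - 16347/3476)*(1/96154) = (7025/1314 - 16347/3476)*(1/96154) = (1469471/2283732)*(1/96154) = 1469471/219589966728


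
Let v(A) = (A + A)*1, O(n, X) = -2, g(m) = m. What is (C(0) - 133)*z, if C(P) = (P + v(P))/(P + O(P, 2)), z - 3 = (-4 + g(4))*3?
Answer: -399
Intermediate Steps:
v(A) = 2*A (v(A) = (2*A)*1 = 2*A)
z = 3 (z = 3 + (-4 + 4)*3 = 3 + 0*3 = 3 + 0 = 3)
C(P) = 3*P/(-2 + P) (C(P) = (P + 2*P)/(P - 2) = (3*P)/(-2 + P) = 3*P/(-2 + P))
(C(0) - 133)*z = (3*0/(-2 + 0) - 133)*3 = (3*0/(-2) - 133)*3 = (3*0*(-½) - 133)*3 = (0 - 133)*3 = -133*3 = -399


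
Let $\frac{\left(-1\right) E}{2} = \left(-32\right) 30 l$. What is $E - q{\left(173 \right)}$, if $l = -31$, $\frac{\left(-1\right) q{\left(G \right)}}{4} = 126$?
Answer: $-59016$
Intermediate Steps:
$q{\left(G \right)} = -504$ ($q{\left(G \right)} = \left(-4\right) 126 = -504$)
$E = -59520$ ($E = - 2 \left(-32\right) 30 \left(-31\right) = - 2 \left(\left(-960\right) \left(-31\right)\right) = \left(-2\right) 29760 = -59520$)
$E - q{\left(173 \right)} = -59520 - -504 = -59520 + 504 = -59016$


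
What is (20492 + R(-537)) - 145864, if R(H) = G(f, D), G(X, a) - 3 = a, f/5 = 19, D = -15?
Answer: -125384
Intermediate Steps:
f = 95 (f = 5*19 = 95)
G(X, a) = 3 + a
R(H) = -12 (R(H) = 3 - 15 = -12)
(20492 + R(-537)) - 145864 = (20492 - 12) - 145864 = 20480 - 145864 = -125384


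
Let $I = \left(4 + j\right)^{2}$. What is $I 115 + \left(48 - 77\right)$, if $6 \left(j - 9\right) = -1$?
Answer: $\frac{680791}{36} \approx 18911.0$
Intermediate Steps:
$j = \frac{53}{6}$ ($j = 9 + \frac{1}{6} \left(-1\right) = 9 - \frac{1}{6} = \frac{53}{6} \approx 8.8333$)
$I = \frac{5929}{36}$ ($I = \left(4 + \frac{53}{6}\right)^{2} = \left(\frac{77}{6}\right)^{2} = \frac{5929}{36} \approx 164.69$)
$I 115 + \left(48 - 77\right) = \frac{5929}{36} \cdot 115 + \left(48 - 77\right) = \frac{681835}{36} - 29 = \frac{680791}{36}$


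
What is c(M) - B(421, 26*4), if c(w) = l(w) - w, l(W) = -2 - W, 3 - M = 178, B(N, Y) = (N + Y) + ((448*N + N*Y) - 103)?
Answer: -232466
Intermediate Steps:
B(N, Y) = -103 + Y + 449*N + N*Y (B(N, Y) = (N + Y) + (-103 + 448*N + N*Y) = -103 + Y + 449*N + N*Y)
M = -175 (M = 3 - 1*178 = 3 - 178 = -175)
c(w) = -2 - 2*w (c(w) = (-2 - w) - w = -2 - 2*w)
c(M) - B(421, 26*4) = (-2 - 2*(-175)) - (-103 + 26*4 + 449*421 + 421*(26*4)) = (-2 + 350) - (-103 + 104 + 189029 + 421*104) = 348 - (-103 + 104 + 189029 + 43784) = 348 - 1*232814 = 348 - 232814 = -232466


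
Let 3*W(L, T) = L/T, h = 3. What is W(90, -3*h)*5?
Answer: -50/3 ≈ -16.667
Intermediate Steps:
W(L, T) = L/(3*T) (W(L, T) = (L/T)/3 = L/(3*T))
W(90, -3*h)*5 = ((1/3)*90/(-3*3))*5 = ((1/3)*90/(-9))*5 = ((1/3)*90*(-1/9))*5 = -10/3*5 = -50/3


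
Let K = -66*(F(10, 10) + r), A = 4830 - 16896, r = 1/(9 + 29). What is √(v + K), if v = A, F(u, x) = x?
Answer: I*√4594713/19 ≈ 112.82*I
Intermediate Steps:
r = 1/38 ≈ 0.026316
A = -12066
v = -12066
K = -12573/19 (K = -66*(10 + 1/38) = -66*381/38 = -12573/19 ≈ -661.74)
√(v + K) = √(-12066 - 12573/19) = √(-241827/19) = I*√4594713/19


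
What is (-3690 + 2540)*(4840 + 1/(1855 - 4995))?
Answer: -1747723885/314 ≈ -5.5660e+6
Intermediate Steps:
(-3690 + 2540)*(4840 + 1/(1855 - 4995)) = -1150*(4840 + 1/(-3140)) = -1150*(4840 - 1/3140) = -1150*15197599/3140 = -1747723885/314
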